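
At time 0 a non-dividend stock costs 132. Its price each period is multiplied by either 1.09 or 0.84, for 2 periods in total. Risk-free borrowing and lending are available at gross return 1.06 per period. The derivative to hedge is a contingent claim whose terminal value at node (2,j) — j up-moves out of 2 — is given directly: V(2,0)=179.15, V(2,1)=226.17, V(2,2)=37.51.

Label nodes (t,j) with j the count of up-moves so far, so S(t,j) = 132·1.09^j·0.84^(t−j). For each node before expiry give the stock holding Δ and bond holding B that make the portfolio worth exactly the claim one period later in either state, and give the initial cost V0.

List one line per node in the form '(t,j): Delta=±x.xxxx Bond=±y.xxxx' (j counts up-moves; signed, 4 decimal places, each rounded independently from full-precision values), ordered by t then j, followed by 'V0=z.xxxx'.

No-arbitrage ⇒ martingale measure with p* = (R−d)/(u−d) = 0.8800.
At expiry t=2: V(2,0)=179.1500, V(2,1)=226.1700, V(2,2)=37.5100
  t=1,j=0: stock 110.8800 → up 120.8592 (V=226.1700), down 93.1392 (V=179.1500). Price 208.0449; hedge Δ=1.6962, bond B=19.9649.
  t=1,j=1: stock 143.8800 → up 156.8292 (V=37.5100), down 120.8592 (V=226.1700). Price 56.7445; hedge Δ=-5.2449, bond B=811.3845.
  t=0,j=0: stock 132.0000 → up 143.8800 (V=56.7445), down 110.8800 (V=208.0449). Price 70.6609; hedge Δ=-4.5849, bond B=675.8624.
Self-financing check: at every node Δ·S+B equals the discounted successor values.

(0,0): Delta=-4.5849 Bond=675.8624
(1,0): Delta=1.6962 Bond=19.9649
(1,1): Delta=-5.2449 Bond=811.3845
V0=70.6609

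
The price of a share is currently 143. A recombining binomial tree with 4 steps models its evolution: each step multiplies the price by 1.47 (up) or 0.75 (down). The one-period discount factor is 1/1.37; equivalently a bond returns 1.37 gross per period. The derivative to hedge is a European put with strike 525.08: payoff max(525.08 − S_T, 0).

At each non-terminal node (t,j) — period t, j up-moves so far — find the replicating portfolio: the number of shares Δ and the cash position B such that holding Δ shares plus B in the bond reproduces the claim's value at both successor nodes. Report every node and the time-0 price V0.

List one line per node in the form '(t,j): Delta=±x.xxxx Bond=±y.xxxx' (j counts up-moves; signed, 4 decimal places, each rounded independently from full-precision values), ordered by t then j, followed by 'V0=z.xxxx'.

No-arbitrage ⇒ martingale measure with p* = (R−d)/(u−d) = 0.8611.
Payoff layer (t=4): V(4,0)=479.8339, V(4,1)=436.3977, V(4,2)=351.2626, V(4,3)=184.3979, V(4,4)=0.0000
(3,0): S=60.3281. Δ = (V_up−V_dn)/(S_up−S_dn) = (436.3977−479.8339)/(88.6823−45.2461) = -1.0000. V = [p*·436.3977 + (1−p*)·479.8339]/1.37 = 322.9419. B = V − Δ·S = 383.2701.
(3,1): S=118.2431. Δ = (V_up−V_dn)/(S_up−S_dn) = (351.2626−436.3977)/(173.8174−88.6823) = -1.0000. V = [p*·351.2626 + (1−p*)·436.3977]/1.37 = 265.0269. B = V − Δ·S = 383.2701.
(3,2): S=231.7565. Δ = (V_up−V_dn)/(S_up−S_dn) = (184.3979−351.2626)/(340.6821−173.8174) = -1.0000. V = [p*·184.3979 + (1−p*)·351.2626]/1.37 = 151.5135. B = V − Δ·S = 383.2701.
(3,3): S=454.2428. Δ = (V_up−V_dn)/(S_up−S_dn) = (0.0000−184.3979)/(667.7369−340.6821) = -0.5638. V = [p*·0.0000 + (1−p*)·184.3979]/1.37 = 18.6940. B = V − Δ·S = 274.8022.
(2,0): S=80.4375. Δ = (V_up−V_dn)/(S_up−S_dn) = (265.0269−322.9419)/(118.2431−60.3281) = -1.0000. V = [p*·265.0269 + (1−p*)·322.9419]/1.37 = 199.3217. B = V − Δ·S = 279.7592.
(2,1): S=157.6575. Δ = (V_up−V_dn)/(S_up−S_dn) = (151.5135−265.0269)/(231.7565−118.2431) = -1.0000. V = [p*·151.5135 + (1−p*)·265.0269]/1.37 = 122.1017. B = V − Δ·S = 279.7592.
(2,2): S=309.0087. Δ = (V_up−V_dn)/(S_up−S_dn) = (18.6940−151.5135)/(454.2428−231.7565) = -0.5970. V = [p*·18.6940 + (1−p*)·151.5135]/1.37 = 27.1104. B = V − Δ·S = 211.5819.
(1,0): S=107.2500. Δ = (V_up−V_dn)/(S_up−S_dn) = (122.1017−199.3217)/(157.6575−80.4375) = -1.0000. V = [p*·122.1017 + (1−p*)·199.3217]/1.37 = 96.9538. B = V − Δ·S = 204.2038.
(1,1): S=210.2100. Δ = (V_up−V_dn)/(S_up−S_dn) = (27.1104−122.1017)/(309.0087−157.6575) = -0.6276. V = [p*·27.1104 + (1−p*)·122.1017]/1.37 = 29.4187. B = V − Δ·S = 161.3511.
(0,0): S=143.0000. Δ = (V_up−V_dn)/(S_up−S_dn) = (29.4187−96.9538)/(210.2100−107.2500) = -0.6559. V = [p*·29.4187 + (1−p*)·96.9538]/1.37 = 28.3201. B = V − Δ·S = 122.1189.
Check: Δ(0,0)·S0 + B(0,0) = 28.3201 = V0.

(0,0): Delta=-0.6559 Bond=122.1189
(1,0): Delta=-1.0000 Bond=204.2038
(1,1): Delta=-0.6276 Bond=161.3511
(2,0): Delta=-1.0000 Bond=279.7592
(2,1): Delta=-1.0000 Bond=279.7592
(2,2): Delta=-0.5970 Bond=211.5819
(3,0): Delta=-1.0000 Bond=383.2701
(3,1): Delta=-1.0000 Bond=383.2701
(3,2): Delta=-1.0000 Bond=383.2701
(3,3): Delta=-0.5638 Bond=274.8022
V0=28.3201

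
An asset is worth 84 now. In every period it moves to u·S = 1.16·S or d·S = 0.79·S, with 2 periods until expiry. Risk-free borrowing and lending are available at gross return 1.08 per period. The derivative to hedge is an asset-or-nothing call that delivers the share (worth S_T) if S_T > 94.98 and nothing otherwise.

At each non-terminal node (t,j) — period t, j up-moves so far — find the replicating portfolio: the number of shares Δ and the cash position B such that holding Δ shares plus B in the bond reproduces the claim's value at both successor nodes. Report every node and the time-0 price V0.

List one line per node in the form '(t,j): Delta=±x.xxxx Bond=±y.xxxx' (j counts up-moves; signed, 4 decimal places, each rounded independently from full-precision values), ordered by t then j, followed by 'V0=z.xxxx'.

(0,0): Delta=2.6393 Bond=-162.1696
(1,0): Delta=0.0000 Bond=0.0000
(1,1): Delta=3.1351 Bond=-223.4585
V0=59.5306

No-arbitrage ⇒ martingale measure with p* = (R−d)/(u−d) = 0.7838.
Terminal values V(2,·): V(2,0)=0.0000, V(2,1)=0.0000, V(2,2)=113.0304
  t=1,j=0: stock 66.3600 → up 76.9776 (V=0.0000), down 52.4244 (V=0.0000). Price 0.0000; hedge Δ=0.0000, bond B=0.0000.
  t=1,j=1: stock 97.4400 → up 113.0304 (V=113.0304), down 76.9776 (V=0.0000). Price 82.0291; hedge Δ=3.1351, bond B=-223.4585.
  t=0,j=0: stock 84.0000 → up 97.4400 (V=82.0291), down 66.3600 (V=0.0000). Price 59.5306; hedge Δ=2.6393, bond B=-162.1696.
Root portfolio cost Δ·84+B reproduces V0=59.5306.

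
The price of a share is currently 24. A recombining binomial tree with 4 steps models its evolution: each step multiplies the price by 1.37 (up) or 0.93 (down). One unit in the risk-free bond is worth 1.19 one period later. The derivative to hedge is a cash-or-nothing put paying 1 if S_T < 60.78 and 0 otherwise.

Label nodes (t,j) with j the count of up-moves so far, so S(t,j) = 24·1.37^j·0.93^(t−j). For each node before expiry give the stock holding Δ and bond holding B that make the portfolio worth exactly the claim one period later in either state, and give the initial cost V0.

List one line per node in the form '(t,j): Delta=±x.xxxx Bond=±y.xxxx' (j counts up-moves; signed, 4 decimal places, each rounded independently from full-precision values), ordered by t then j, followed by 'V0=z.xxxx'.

Since d<R<u, set p* = (R−d)/(u−d) = 0.5909; price each node as the discounted p*-expectation of its children.
Terminal values V(4,·): V(4,0)=1.0000, V(4,1)=1.0000, V(4,2)=1.0000, V(4,3)=1.0000, V(4,4)=0.0000
Node (3,0) S=19.3046: V=(p*·1.0000+(1−p*)·1.0000)/1.19=0.8403; Δ=(1.0000−1.0000)/(26.4473−17.9532)=0.0000; B=V−Δ·S=0.8403
Node (3,1) S=28.4379: V=(p*·1.0000+(1−p*)·1.0000)/1.19=0.8403; Δ=(1.0000−1.0000)/(38.9599−26.4473)=0.0000; B=V−Δ·S=0.8403
Node (3,2) S=41.8924: V=(p*·1.0000+(1−p*)·1.0000)/1.19=0.8403; Δ=(1.0000−1.0000)/(57.3926−38.9599)=0.0000; B=V−Δ·S=0.8403
Node (3,3) S=61.7125: V=(p*·0.0000+(1−p*)·1.0000)/1.19=0.3438; Δ=(0.0000−1.0000)/(84.5461−57.3926)=-0.0368; B=V−Δ·S=2.6165
Node (2,0) S=20.7576: V=(p*·0.8403+(1−p*)·0.8403)/1.19=0.7062; Δ=(0.8403−0.8403)/(28.4379−19.3046)=0.0000; B=V−Δ·S=0.7062
Node (2,1) S=30.5784: V=(p*·0.8403+(1−p*)·0.8403)/1.19=0.7062; Δ=(0.8403−0.8403)/(41.8924−28.4379)=0.0000; B=V−Δ·S=0.7062
Node (2,2) S=45.0456: V=(p*·0.3438+(1−p*)·0.8403)/1.19=0.4596; Δ=(0.3438−0.8403)/(61.7125−41.8924)=-0.0251; B=V−Δ·S=1.5881
Node (1,0) S=22.3200: V=(p*·0.7062+(1−p*)·0.7062)/1.19=0.5934; Δ=(0.7062−0.7062)/(30.5784−20.7576)=0.0000; B=V−Δ·S=0.5934
Node (1,1) S=32.8800: V=(p*·0.4596+(1−p*)·0.7062)/1.19=0.4710; Δ=(0.4596−0.7062)/(45.0456−30.5784)=-0.0170; B=V−Δ·S=1.0314
Node (0,0) S=24.0000: V=(p*·0.4710+(1−p*)·0.5934)/1.19=0.4379; Δ=(0.4710−0.5934)/(32.8800−22.3200)=-0.0116; B=V−Δ·S=0.7161
Check: Δ(0,0)·S0 + B(0,0) = 0.4379 = V0.

(0,0): Delta=-0.0116 Bond=0.7161
(1,0): Delta=0.0000 Bond=0.5934
(1,1): Delta=-0.0170 Bond=1.0314
(2,0): Delta=0.0000 Bond=0.7062
(2,1): Delta=0.0000 Bond=0.7062
(2,2): Delta=-0.0251 Bond=1.5881
(3,0): Delta=0.0000 Bond=0.8403
(3,1): Delta=0.0000 Bond=0.8403
(3,2): Delta=0.0000 Bond=0.8403
(3,3): Delta=-0.0368 Bond=2.6165
V0=0.4379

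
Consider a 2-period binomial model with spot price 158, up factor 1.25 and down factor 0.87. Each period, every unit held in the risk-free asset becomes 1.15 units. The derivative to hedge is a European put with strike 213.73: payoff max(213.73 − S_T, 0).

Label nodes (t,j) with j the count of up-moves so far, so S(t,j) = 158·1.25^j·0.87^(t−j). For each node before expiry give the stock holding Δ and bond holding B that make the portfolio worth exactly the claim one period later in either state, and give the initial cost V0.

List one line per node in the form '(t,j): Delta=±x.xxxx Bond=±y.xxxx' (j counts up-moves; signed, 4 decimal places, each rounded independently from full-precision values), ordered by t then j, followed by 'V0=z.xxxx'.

(0,0): Delta=-0.6463 Bond=119.3308
(1,0): Delta=-1.0000 Bond=185.8522
(1,1): Delta=-0.5584 Bond=119.8656
V0=17.2179

Since d<R<u, set p* = (R−d)/(u−d) = 0.7368; price each node as the discounted p*-expectation of its children.
Terminal values V(2,·): V(2,0)=94.1398, V(2,1)=41.9050, V(2,2)=0.0000
  t=1,j=0: stock 137.4600 → up 171.8250 (V=41.9050), down 119.5902 (V=94.1398). Price 48.3922; hedge Δ=-1.0000, bond B=185.8522.
  t=1,j=1: stock 197.5000 → up 246.8750 (V=0.0000), down 171.8250 (V=41.9050). Price 9.5892; hedge Δ=-0.5584, bond B=119.8656.
  t=0,j=0: stock 158.0000 → up 197.5000 (V=9.5892), down 137.4600 (V=48.3922). Price 17.2179; hedge Δ=-0.6463, bond B=119.3308.
Each (Δ,B) replicates both successor values, so the strategy is self-financing and V0 is arbitrage-free.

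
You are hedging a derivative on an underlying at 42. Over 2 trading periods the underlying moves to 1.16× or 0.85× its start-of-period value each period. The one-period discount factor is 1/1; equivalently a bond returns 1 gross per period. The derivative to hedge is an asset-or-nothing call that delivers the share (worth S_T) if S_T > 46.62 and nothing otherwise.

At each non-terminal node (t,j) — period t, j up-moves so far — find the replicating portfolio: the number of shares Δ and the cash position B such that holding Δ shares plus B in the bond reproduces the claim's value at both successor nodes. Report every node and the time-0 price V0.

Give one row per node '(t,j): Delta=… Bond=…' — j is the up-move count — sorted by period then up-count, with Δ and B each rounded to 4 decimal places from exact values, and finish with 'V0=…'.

No-arbitrage ⇒ martingale measure with p* = (R−d)/(u−d) = 0.4839.
Payoff layer (t=2): V(2,0)=0.0000, V(2,1)=0.0000, V(2,2)=56.5152
(1,0): S=35.7000. Δ = (V_up−V_dn)/(S_up−S_dn) = (0.0000−0.0000)/(41.4120−30.3450) = 0.0000. V = [p*·0.0000 + (1−p*)·0.0000]/1 = 0.0000. B = V − Δ·S = 0.0000.
(1,1): S=48.7200. Δ = (V_up−V_dn)/(S_up−S_dn) = (56.5152−0.0000)/(56.5152−41.4120) = 3.7419. V = [p*·56.5152 + (1−p*)·0.0000]/1 = 27.3461. B = V − Δ·S = -154.9610.
(0,0): S=42.0000. Δ = (V_up−V_dn)/(S_up−S_dn) = (27.3461−0.0000)/(48.7200−35.7000) = 2.1003. V = [p*·27.3461 + (1−p*)·0.0000]/1 = 13.2320. B = V − Δ·S = -74.9811.
The time-0 hedge costs 13.2320, which is the no-arbitrage price.

(0,0): Delta=2.1003 Bond=-74.9811
(1,0): Delta=0.0000 Bond=0.0000
(1,1): Delta=3.7419 Bond=-154.9610
V0=13.2320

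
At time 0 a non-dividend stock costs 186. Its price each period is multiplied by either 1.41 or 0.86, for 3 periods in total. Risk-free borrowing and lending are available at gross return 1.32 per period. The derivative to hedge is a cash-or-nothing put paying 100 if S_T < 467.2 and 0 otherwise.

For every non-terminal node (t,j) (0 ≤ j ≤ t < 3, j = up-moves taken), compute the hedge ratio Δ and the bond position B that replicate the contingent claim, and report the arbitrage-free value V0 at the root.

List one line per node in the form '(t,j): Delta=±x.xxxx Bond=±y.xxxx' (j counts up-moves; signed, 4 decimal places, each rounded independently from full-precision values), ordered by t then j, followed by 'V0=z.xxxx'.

No-arbitrage ⇒ martingale measure with p* = (R−d)/(u−d) = 0.8364.
Terminal values V(3,·): V(3,0)=100.0000, V(3,1)=100.0000, V(3,2)=100.0000, V(3,3)=0.0000
Node (2,0) S=137.5656: V=(p*·100.0000+(1−p*)·100.0000)/1.32=75.7576; Δ=(100.0000−100.0000)/(193.9675−118.3064)=0.0000; B=V−Δ·S=75.7576
Node (2,1) S=225.5436: V=(p*·100.0000+(1−p*)·100.0000)/1.32=75.7576; Δ=(100.0000−100.0000)/(318.0165−193.9675)=0.0000; B=V−Δ·S=75.7576
Node (2,2) S=369.7866: V=(p*·0.0000+(1−p*)·100.0000)/1.32=12.3967; Δ=(0.0000−100.0000)/(521.3991−318.0165)=-0.4917; B=V−Δ·S=194.2149
Node (1,0) S=159.9600: V=(p*·75.7576+(1−p*)·75.7576)/1.32=57.3921; Δ=(75.7576−75.7576)/(225.5436−137.5656)=0.0000; B=V−Δ·S=57.3921
Node (1,1) S=262.2600: V=(p*·12.3967+(1−p*)·75.7576)/1.32=17.2461; Δ=(12.3967−75.7576)/(369.7866−225.5436)=-0.4393; B=V−Δ·S=132.4477
Node (0,0) S=186.0000: V=(p*·17.2461+(1−p*)·57.3921)/1.32=18.0420; Δ=(17.2461−57.3921)/(262.2600−159.9600)=-0.3924; B=V−Δ·S=91.0347
Root portfolio cost Δ·186+B reproduces V0=18.0420.

(0,0): Delta=-0.3924 Bond=91.0347
(1,0): Delta=0.0000 Bond=57.3921
(1,1): Delta=-0.4393 Bond=132.4477
(2,0): Delta=0.0000 Bond=75.7576
(2,1): Delta=0.0000 Bond=75.7576
(2,2): Delta=-0.4917 Bond=194.2149
V0=18.0420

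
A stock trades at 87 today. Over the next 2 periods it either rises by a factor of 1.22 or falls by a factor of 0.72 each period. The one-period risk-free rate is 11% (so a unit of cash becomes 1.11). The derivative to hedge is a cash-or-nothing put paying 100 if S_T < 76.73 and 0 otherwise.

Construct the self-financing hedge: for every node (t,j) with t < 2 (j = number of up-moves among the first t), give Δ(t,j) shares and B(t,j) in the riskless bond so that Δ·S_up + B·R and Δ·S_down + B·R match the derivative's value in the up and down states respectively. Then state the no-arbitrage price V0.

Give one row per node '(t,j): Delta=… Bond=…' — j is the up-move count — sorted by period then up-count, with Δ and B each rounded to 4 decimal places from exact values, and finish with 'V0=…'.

(0,0): Delta=-1.6154 Bond=172.3237
(1,0): Delta=0.0000 Bond=90.0901
(1,1): Delta=-1.8843 Bond=219.8198
V0=31.7831

No-arbitrage ⇒ martingale measure with p* = (R−d)/(u−d) = 0.7800.
At expiry t=2: V(2,0)=100.0000, V(2,1)=100.0000, V(2,2)=0.0000
(1,0): S=62.6400. Δ = (V_up−V_dn)/(S_up−S_dn) = (100.0000−100.0000)/(76.4208−45.1008) = 0.0000. V = [p*·100.0000 + (1−p*)·100.0000]/1.11 = 90.0901. B = V − Δ·S = 90.0901.
(1,1): S=106.1400. Δ = (V_up−V_dn)/(S_up−S_dn) = (0.0000−100.0000)/(129.4908−76.4208) = -1.8843. V = [p*·0.0000 + (1−p*)·100.0000]/1.11 = 19.8198. B = V − Δ·S = 219.8198.
(0,0): S=87.0000. Δ = (V_up−V_dn)/(S_up−S_dn) = (19.8198−90.0901)/(106.1400−62.6400) = -1.6154. V = [p*·19.8198 + (1−p*)·90.0901]/1.11 = 31.7831. B = V − Δ·S = 172.3237.
Self-financing check: at every node Δ·S+B equals the discounted successor values.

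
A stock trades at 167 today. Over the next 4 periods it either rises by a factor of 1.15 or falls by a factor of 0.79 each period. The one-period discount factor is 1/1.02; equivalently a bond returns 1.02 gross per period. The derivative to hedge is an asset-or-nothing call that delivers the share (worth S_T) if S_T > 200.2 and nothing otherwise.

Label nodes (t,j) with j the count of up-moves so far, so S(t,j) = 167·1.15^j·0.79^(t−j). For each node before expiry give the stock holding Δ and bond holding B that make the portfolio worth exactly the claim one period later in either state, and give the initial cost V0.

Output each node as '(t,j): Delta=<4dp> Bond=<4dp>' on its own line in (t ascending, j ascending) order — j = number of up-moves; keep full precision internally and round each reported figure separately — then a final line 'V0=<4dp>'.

(0,0): Delta=1.7644 Bond=-179.8762
(1,0): Delta=1.6575 Bond=-169.3604
(1,1): Delta=1.8060 Bond=-191.4509
(2,0): Delta=0.0000 Bond=0.0000
(2,1): Delta=2.3010 Bond=-270.3875
(2,2): Delta=1.6138 Bond=-152.8277
(3,0): Delta=0.0000 Bond=0.0000
(3,1): Delta=0.0000 Bond=0.0000
(3,2): Delta=3.1944 Bond=-431.6796
(3,3): Delta=1.0000 Bond=0.0000
V0=114.7835

No-arbitrage ⇒ martingale measure with p* = (R−d)/(u−d) = 0.6389.
Terminal payoffs: V(4,0)=0.0000, V(4,1)=0.0000, V(4,2)=0.0000, V(4,3)=200.6490, V(4,4)=292.0840
  t=3,j=0: stock 82.3375 → up 94.6881 (V=0.0000), down 65.0466 (V=0.0000). Price 0.0000; hedge Δ=0.0000, bond B=0.0000.
  t=3,j=1: stock 119.8584 → up 137.8372 (V=0.0000), down 94.6881 (V=0.0000). Price 0.0000; hedge Δ=0.0000, bond B=0.0000.
  t=3,j=2: stock 174.4774 → up 200.6490 (V=200.6490), down 137.8372 (V=0.0000). Price 125.6789; hedge Δ=3.1944, bond B=-431.6796.
  t=3,j=3: stock 253.9861 → up 292.0840 (V=292.0840), down 200.6490 (V=200.6490). Price 253.9861; hedge Δ=1.0000, bond B=0.0000.
  t=2,j=0: stock 104.2247 → up 119.8584 (V=0.0000), down 82.3375 (V=0.0000). Price 0.0000; hedge Δ=0.0000, bond B=0.0000.
  t=2,j=1: stock 151.7195 → up 174.4774 (V=125.6789), down 119.8584 (V=0.0000). Price 78.7204; hedge Δ=2.3010, bond B=-270.3875.
  t=2,j=2: stock 220.8575 → up 253.9861 (V=253.9861), down 174.4774 (V=125.6789). Price 203.5813; hedge Δ=1.6138, bond B=-152.8277.
  t=1,j=0: stock 131.9300 → up 151.7195 (V=78.7204), down 104.2247 (V=0.0000). Price 49.3075; hedge Δ=1.6575, bond B=-169.3604.
  t=1,j=1: stock 192.0500 → up 220.8575 (V=203.5813), down 151.7195 (V=78.7204). Price 155.3850; hedge Δ=1.8060, bond B=-191.4509.
  t=0,j=0: stock 167.0000 → up 192.0500 (V=155.3850), down 131.9300 (V=49.3075). Price 114.7835; hedge Δ=1.7644, bond B=-179.8762.
Self-financing check: at every node Δ·S+B equals the discounted successor values.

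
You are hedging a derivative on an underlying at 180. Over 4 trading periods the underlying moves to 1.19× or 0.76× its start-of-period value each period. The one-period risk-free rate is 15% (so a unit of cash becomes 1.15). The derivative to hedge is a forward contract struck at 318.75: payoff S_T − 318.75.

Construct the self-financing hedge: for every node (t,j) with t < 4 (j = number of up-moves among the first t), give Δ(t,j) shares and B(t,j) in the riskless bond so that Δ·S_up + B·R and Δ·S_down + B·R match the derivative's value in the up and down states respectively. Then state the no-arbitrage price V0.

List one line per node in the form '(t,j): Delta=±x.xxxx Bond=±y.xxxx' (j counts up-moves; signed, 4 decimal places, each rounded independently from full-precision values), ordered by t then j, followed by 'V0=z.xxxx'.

(0,0): Delta=1.0000 Bond=-182.2463
(1,0): Delta=1.0000 Bond=-209.5833
(1,1): Delta=1.0000 Bond=-209.5833
(2,0): Delta=1.0000 Bond=-241.0208
(2,1): Delta=1.0000 Bond=-241.0208
(2,2): Delta=1.0000 Bond=-241.0208
(3,0): Delta=1.0000 Bond=-277.1739
(3,1): Delta=1.0000 Bond=-277.1739
(3,2): Delta=1.0000 Bond=-277.1739
(3,3): Delta=1.0000 Bond=-277.1739
V0=-2.2463

No-arbitrage ⇒ martingale measure with p* = (R−d)/(u−d) = 0.9070.
At expiry t=4: V(4,0)=-258.6981, V(4,1)=-224.7213, V(4,2)=-171.5209, V(4,3)=-88.2202, V(4,4)=42.2111
(3,0): S=79.0157. Δ = (V_up−V_dn)/(S_up−S_dn) = (-224.7213−-258.6981)/(94.0287−60.0519) = 1.0000. V = [p*·-224.7213 + (1−p*)·-258.6981]/1.15 = -198.1582. B = V − Δ·S = -277.1739.
(3,1): S=123.7219. Δ = (V_up−V_dn)/(S_up−S_dn) = (-171.5209−-224.7213)/(147.2291−94.0287) = 1.0000. V = [p*·-171.5209 + (1−p*)·-224.7213]/1.15 = -153.4520. B = V − Δ·S = -277.1739.
(3,2): S=193.7225. Δ = (V_up−V_dn)/(S_up−S_dn) = (-88.2202−-171.5209)/(230.5298−147.2291) = 1.0000. V = [p*·-88.2202 + (1−p*)·-171.5209]/1.15 = -83.4514. B = V − Δ·S = -277.1739.
(3,3): S=303.3286. Δ = (V_up−V_dn)/(S_up−S_dn) = (42.2111−-88.2202)/(360.9611−230.5298) = 1.0000. V = [p*·42.2111 + (1−p*)·-88.2202]/1.15 = 26.1547. B = V − Δ·S = -277.1739.
(2,0): S=103.9680. Δ = (V_up−V_dn)/(S_up−S_dn) = (-153.4520−-198.1582)/(123.7219−79.0157) = 1.0000. V = [p*·-153.4520 + (1−p*)·-198.1582]/1.15 = -137.0528. B = V − Δ·S = -241.0208.
(2,1): S=162.7920. Δ = (V_up−V_dn)/(S_up−S_dn) = (-83.4514−-153.4520)/(193.7225−123.7219) = 1.0000. V = [p*·-83.4514 + (1−p*)·-153.4520]/1.15 = -78.2288. B = V − Δ·S = -241.0208.
(2,2): S=254.8980. Δ = (V_up−V_dn)/(S_up−S_dn) = (26.1547−-83.4514)/(303.3286−193.7225) = 1.0000. V = [p*·26.1547 + (1−p*)·-83.4514]/1.15 = 13.8772. B = V − Δ·S = -241.0208.
(1,0): S=136.8000. Δ = (V_up−V_dn)/(S_up−S_dn) = (-78.2288−-137.0528)/(162.7920−103.9680) = 1.0000. V = [p*·-78.2288 + (1−p*)·-137.0528]/1.15 = -72.7833. B = V − Δ·S = -209.5833.
(1,1): S=214.2000. Δ = (V_up−V_dn)/(S_up−S_dn) = (13.8772−-78.2288)/(254.8980−162.7920) = 1.0000. V = [p*·13.8772 + (1−p*)·-78.2288]/1.15 = 4.6167. B = V − Δ·S = -209.5833.
(0,0): S=180.0000. Δ = (V_up−V_dn)/(S_up−S_dn) = (4.6167−-72.7833)/(214.2000−136.8000) = 1.0000. V = [p*·4.6167 + (1−p*)·-72.7833]/1.15 = -2.2463. B = V − Δ·S = -182.2463.
Each (Δ,B) replicates both successor values, so the strategy is self-financing and V0 is arbitrage-free.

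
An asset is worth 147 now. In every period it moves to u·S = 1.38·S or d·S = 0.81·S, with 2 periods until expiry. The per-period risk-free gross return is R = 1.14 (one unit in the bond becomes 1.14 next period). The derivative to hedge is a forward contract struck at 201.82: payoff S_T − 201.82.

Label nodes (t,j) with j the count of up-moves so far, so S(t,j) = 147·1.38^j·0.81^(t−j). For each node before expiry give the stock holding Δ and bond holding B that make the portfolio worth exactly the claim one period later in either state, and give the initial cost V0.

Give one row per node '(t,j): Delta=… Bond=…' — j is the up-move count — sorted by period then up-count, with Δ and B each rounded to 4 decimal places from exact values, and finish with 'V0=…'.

Under the risk-neutral measure, an up-move has probability p* = (R−d)/(u−d) = 0.5789 and values discount at R = 1.14.
Terminal values V(2,·): V(2,0)=-105.3733, V(2,1)=-37.5034, V(2,2)=78.1268
  t=1,j=0: stock 119.0700 → up 164.3166 (V=-37.5034), down 96.4467 (V=-105.3733). Price -57.9651; hedge Δ=1.0000, bond B=-177.0351.
  t=1,j=1: stock 202.8600 → up 279.9468 (V=78.1268), down 164.3166 (V=-37.5034). Price 25.8249; hedge Δ=1.0000, bond B=-177.0351.
  t=0,j=0: stock 147.0000 → up 202.8600 (V=25.8249), down 119.0700 (V=-57.9651). Price -8.2939; hedge Δ=1.0000, bond B=-155.2939.
The time-0 hedge costs -8.2939, which is the no-arbitrage price.

(0,0): Delta=1.0000 Bond=-155.2939
(1,0): Delta=1.0000 Bond=-177.0351
(1,1): Delta=1.0000 Bond=-177.0351
V0=-8.2939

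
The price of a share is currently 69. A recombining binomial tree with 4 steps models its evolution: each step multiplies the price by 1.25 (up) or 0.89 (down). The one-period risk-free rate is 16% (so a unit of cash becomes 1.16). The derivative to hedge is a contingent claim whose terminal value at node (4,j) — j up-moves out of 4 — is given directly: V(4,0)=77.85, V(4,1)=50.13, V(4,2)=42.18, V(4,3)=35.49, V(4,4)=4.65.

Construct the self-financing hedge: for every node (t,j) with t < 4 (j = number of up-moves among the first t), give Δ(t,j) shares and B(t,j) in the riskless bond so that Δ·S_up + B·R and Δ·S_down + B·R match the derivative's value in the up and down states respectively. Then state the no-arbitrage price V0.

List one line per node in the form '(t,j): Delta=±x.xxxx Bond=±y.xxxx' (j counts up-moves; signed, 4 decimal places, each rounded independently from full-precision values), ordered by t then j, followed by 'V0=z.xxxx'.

Under the risk-neutral measure, an up-move has probability p* = (R−d)/(u−d) = 0.7500 and values discount at R = 1.16.
At expiry t=4: V(4,0)=77.8500, V(4,1)=50.1300, V(4,2)=42.1800, V(4,3)=35.4900, V(4,4)=4.6500
Node (3,0) S=48.6429: V=(p*·50.1300+(1−p*)·77.8500)/1.16=49.1897; Δ=(50.1300−77.8500)/(60.8036−43.2921)=-1.5830; B=V−Δ·S=126.1897
Node (3,1) S=68.3186: V=(p*·42.1800+(1−p*)·50.1300)/1.16=38.0754; Δ=(42.1800−50.1300)/(85.3983−60.8036)=-0.3232; B=V−Δ·S=60.1588
Node (3,2) S=95.9531: V=(p*·35.4900+(1−p*)·42.1800)/1.16=32.0366; Δ=(35.4900−42.1800)/(119.9414−85.3983)=-0.1937; B=V−Δ·S=50.6200
Node (3,3) S=134.7656: V=(p*·4.6500+(1−p*)·35.4900)/1.16=10.6552; Δ=(4.6500−35.4900)/(168.4570−119.9414)=-0.6357; B=V−Δ·S=96.3218
Node (2,0) S=54.6549: V=(p*·38.0754+(1−p*)·49.1897)/1.16=35.2190; Δ=(38.0754−49.1897)/(68.3186−48.6429)=-0.5649; B=V−Δ·S=66.0918
Node (2,1) S=76.7625: V=(p*·32.0366+(1−p*)·38.0754)/1.16=28.9193; Δ=(32.0366−38.0754)/(95.9531−68.3186)=-0.2185; B=V−Δ·S=45.6937
Node (2,2) S=107.8125: V=(p*·10.6552+(1−p*)·32.0366)/1.16=13.7936; Δ=(10.6552−32.0366)/(134.7656−95.9531)=-0.5509; B=V−Δ·S=73.1865
Node (1,0) S=61.4100: V=(p*·28.9193+(1−p*)·35.2190)/1.16=26.2881; Δ=(28.9193−35.2190)/(76.7625−54.6549)=-0.2850; B=V−Δ·S=43.7873
Node (1,1) S=86.2500: V=(p*·13.7936+(1−p*)·28.9193)/1.16=15.1509; Δ=(13.7936−28.9193)/(107.8125−76.7625)=-0.4871; B=V−Δ·S=57.1667
Node (0,0) S=69.0000: V=(p*·15.1509+(1−p*)·26.2881)/1.16=15.4613; Δ=(15.1509−26.2881)/(86.2500−61.4100)=-0.4484; B=V−Δ·S=46.3981
Self-financing check: at every node Δ·S+B equals the discounted successor values.

(0,0): Delta=-0.4484 Bond=46.3981
(1,0): Delta=-0.2850 Bond=43.7873
(1,1): Delta=-0.4871 Bond=57.1667
(2,0): Delta=-0.5649 Bond=66.0918
(2,1): Delta=-0.2185 Bond=45.6937
(2,2): Delta=-0.5509 Bond=73.1865
(3,0): Delta=-1.5830 Bond=126.1897
(3,1): Delta=-0.3232 Bond=60.1588
(3,2): Delta=-0.1937 Bond=50.6200
(3,3): Delta=-0.6357 Bond=96.3218
V0=15.4613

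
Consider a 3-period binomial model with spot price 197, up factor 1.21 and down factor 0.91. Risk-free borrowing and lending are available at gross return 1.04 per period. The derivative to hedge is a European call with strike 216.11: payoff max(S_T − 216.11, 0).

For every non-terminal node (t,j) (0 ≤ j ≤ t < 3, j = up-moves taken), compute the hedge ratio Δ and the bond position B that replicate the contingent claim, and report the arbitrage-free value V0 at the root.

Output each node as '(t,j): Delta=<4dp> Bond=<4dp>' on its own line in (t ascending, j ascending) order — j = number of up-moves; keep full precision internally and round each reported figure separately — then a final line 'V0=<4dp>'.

No-arbitrage ⇒ martingale measure with p* = (R−d)/(u−d) = 0.4333.
Terminal payoffs: V(3,0)=0.0000, V(3,1)=0.0000, V(3,2)=46.3592, V(3,3)=132.8875
Node (2,0) S=163.1357: V=(p*·0.0000+(1−p*)·0.0000)/1.04=0.0000; Δ=(0.0000−0.0000)/(197.3942−148.4535)=0.0000; B=V−Δ·S=0.0000
Node (2,1) S=216.9167: V=(p*·46.3592+(1−p*)·0.0000)/1.04=19.3163; Δ=(46.3592−0.0000)/(262.4692−197.3942)=0.7124; B=V−Δ·S=-135.2144
Node (2,2) S=288.4277: V=(p*·132.8875+(1−p*)·46.3592)/1.04=80.6296; Δ=(132.8875−46.3592)/(348.9975−262.4692)=1.0000; B=V−Δ·S=-207.7981
Node (1,0) S=179.2700: V=(p*·19.3163+(1−p*)·0.0000)/1.04=8.0485; Δ=(19.3163−0.0000)/(216.9167−163.1357)=0.3592; B=V−Δ·S=-56.3393
Node (1,1) S=238.3700: V=(p*·80.6296+(1−p*)·19.3163)/1.04=44.1206; Δ=(80.6296−19.3163)/(288.4277−216.9167)=0.8574; B=V−Δ·S=-160.2570
Node (0,0) S=197.0000: V=(p*·44.1206+(1−p*)·8.0485)/1.04=22.7690; Δ=(44.1206−8.0485)/(238.3700−179.2700)=0.6104; B=V−Δ·S=-97.4715
The time-0 hedge costs 22.7690, which is the no-arbitrage price.

(0,0): Delta=0.6104 Bond=-97.4715
(1,0): Delta=0.3592 Bond=-56.3393
(1,1): Delta=0.8574 Bond=-160.2570
(2,0): Delta=0.0000 Bond=0.0000
(2,1): Delta=0.7124 Bond=-135.2144
(2,2): Delta=1.0000 Bond=-207.7981
V0=22.7690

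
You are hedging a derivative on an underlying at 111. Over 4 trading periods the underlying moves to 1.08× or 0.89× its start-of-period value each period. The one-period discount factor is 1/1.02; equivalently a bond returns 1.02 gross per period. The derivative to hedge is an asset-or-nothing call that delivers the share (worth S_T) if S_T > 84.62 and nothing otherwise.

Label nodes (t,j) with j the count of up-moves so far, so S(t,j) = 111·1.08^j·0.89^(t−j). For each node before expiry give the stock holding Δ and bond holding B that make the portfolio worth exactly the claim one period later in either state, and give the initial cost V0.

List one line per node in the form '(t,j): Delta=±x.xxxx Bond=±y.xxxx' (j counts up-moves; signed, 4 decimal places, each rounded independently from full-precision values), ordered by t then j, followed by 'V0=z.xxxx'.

(0,0): Delta=1.7520 Bond=-90.8432
(1,0): Delta=2.7942 Bond=-195.6157
(1,1): Delta=1.3556 Bond=-45.1421
(2,0): Delta=4.1180 Bond=-315.9194
(2,1): Delta=2.2907 Bond=-145.8090
(2,2): Delta=1.0000 Bond=0.0000
(3,0): Delta=0.0000 Bond=0.0000
(3,1): Delta=5.6842 Bond=-470.9629
(3,2): Delta=1.0000 Bond=0.0000
(3,3): Delta=1.0000 Bond=0.0000
V0=103.6310

The replicating-portfolio and risk-neutral prices coincide; use p* = (1.02−0.89)/(1.08−0.89) = 0.6842 for the latter.
At expiry t=4: V(4,0)=0.0000, V(4,1)=0.0000, V(4,2)=102.5535, V(4,3)=124.4469, V(4,4)=151.0143
(3,0): S=78.2516. Δ = (V_up−V_dn)/(S_up−S_dn) = (0.0000−0.0000)/(84.5117−69.6439) = 0.0000. V = [p*·0.0000 + (1−p*)·0.0000]/1.02 = 0.0000. B = V − Δ·S = 0.0000.
(3,1): S=94.9569. Δ = (V_up−V_dn)/(S_up−S_dn) = (102.5535−0.0000)/(102.5535−84.5117) = 5.6842. V = [p*·102.5535 + (1−p*)·0.0000]/1.02 = 68.7923. B = V − Δ·S = -470.9629.
(3,2): S=115.2287. Δ = (V_up−V_dn)/(S_up−S_dn) = (124.4469−102.5535)/(124.4469−102.5535) = 1.0000. V = [p*·124.4469 + (1−p*)·102.5535]/1.02 = 115.2287. B = V − Δ·S = 0.0000.
(3,3): S=139.8280. Δ = (V_up−V_dn)/(S_up−S_dn) = (151.0143−124.4469)/(151.0143−124.4469) = 1.0000. V = [p*·151.0143 + (1−p*)·124.4469]/1.02 = 139.8280. B = V − Δ·S = 0.0000.
(2,0): S=87.9231. Δ = (V_up−V_dn)/(S_up−S_dn) = (68.7923−0.0000)/(94.9569−78.2516) = 4.1180. V = [p*·68.7923 + (1−p*)·0.0000]/1.02 = 46.1455. B = V − Δ·S = -315.9194.
(2,1): S=106.6932. Δ = (V_up−V_dn)/(S_up−S_dn) = (115.2287−68.7923)/(115.2287−94.9569) = 2.2907. V = [p*·115.2287 + (1−p*)·68.7923]/1.02 = 98.5927. B = V − Δ·S = -145.8090.
(2,2): S=129.4704. Δ = (V_up−V_dn)/(S_up−S_dn) = (139.8280−115.2287)/(139.8280−115.2287) = 1.0000. V = [p*·139.8280 + (1−p*)·115.2287]/1.02 = 129.4704. B = V − Δ·S = 0.0000.
(1,0): S=98.7900. Δ = (V_up−V_dn)/(S_up−S_dn) = (98.5927−46.1455)/(106.6932−87.9231) = 2.7942. V = [p*·98.5927 + (1−p*)·46.1455]/1.02 = 80.4220. B = V − Δ·S = -195.6157.
(1,1): S=119.8800. Δ = (V_up−V_dn)/(S_up−S_dn) = (129.4704−98.5927)/(129.4704−106.6932) = 1.3556. V = [p*·129.4704 + (1−p*)·98.5927]/1.02 = 117.3721. B = V − Δ·S = -45.1421.
(0,0): S=111.0000. Δ = (V_up−V_dn)/(S_up−S_dn) = (117.3721−80.4220)/(119.8800−98.7900) = 1.7520. V = [p*·117.3721 + (1−p*)·80.4220]/1.02 = 103.6310. B = V − Δ·S = -90.8432.
The time-0 hedge costs 103.6310, which is the no-arbitrage price.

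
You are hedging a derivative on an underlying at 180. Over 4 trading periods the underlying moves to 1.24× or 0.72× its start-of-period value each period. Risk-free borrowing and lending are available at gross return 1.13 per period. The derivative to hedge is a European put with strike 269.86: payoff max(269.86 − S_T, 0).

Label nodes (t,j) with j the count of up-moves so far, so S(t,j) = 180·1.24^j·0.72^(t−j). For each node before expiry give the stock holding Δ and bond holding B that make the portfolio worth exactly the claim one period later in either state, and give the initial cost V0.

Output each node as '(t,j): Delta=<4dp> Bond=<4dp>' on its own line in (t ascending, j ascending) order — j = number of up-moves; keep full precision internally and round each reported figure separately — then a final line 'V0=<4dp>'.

(0,0): Delta=-0.4349 Bond=100.7003
(1,0): Delta=-1.0000 Bond=187.0265
(1,1): Delta=-0.3469 Bond=94.1429
(2,0): Delta=-1.0000 Bond=211.3400
(2,1): Delta=-1.0000 Bond=211.3400
(2,2): Delta=-0.2451 Bond=78.2219
(3,0): Delta=-1.0000 Bond=238.8142
(3,1): Delta=-1.0000 Bond=238.8142
(3,2): Delta=-1.0000 Bond=238.8142
(3,3): Delta=-0.1275 Bond=48.0332
V0=22.4158

No-arbitrage ⇒ martingale measure with p* = (R−d)/(u−d) = 0.7885.
Terminal payoffs: V(4,0)=221.4871, V(4,1)=186.5510, V(4,2)=126.3835, V(4,3)=22.7615, V(4,4)=0.0000
  t=3,j=0: stock 67.1846 → up 83.3090 (V=186.5510), down 48.3729 (V=221.4871). Price 171.6295; hedge Δ=-1.0000, bond B=238.8142.
  t=3,j=1: stock 115.7069 → up 143.4765 (V=126.3835), down 83.3090 (V=186.5510). Price 123.1073; hedge Δ=-1.0000, bond B=238.8142.
  t=3,j=2: stock 199.2730 → up 247.0985 (V=22.7615), down 143.4765 (V=126.3835). Price 39.5412; hedge Δ=-1.0000, bond B=238.8142.
  t=3,j=3: stock 343.1923 → up 425.5585 (V=0.0000), down 247.0985 (V=22.7615). Price 4.2610; hedge Δ=-0.1275, bond B=48.0332.
  t=2,j=0: stock 93.3120 → up 115.7069 (V=123.1073), down 67.1846 (V=171.6295). Price 118.0280; hedge Δ=-1.0000, bond B=211.3400.
  t=2,j=1: stock 160.7040 → up 199.2730 (V=39.5412), down 115.7069 (V=123.1073). Price 50.6360; hedge Δ=-1.0000, bond B=211.3400.
  t=2,j=2: stock 276.7680 → up 343.1923 (V=4.2610), down 199.2730 (V=39.5412). Price 10.3753; hedge Δ=-0.2451, bond B=78.2219.
  t=1,j=0: stock 129.6000 → up 160.7040 (V=50.6360), down 93.3120 (V=118.0280). Price 57.4265; hedge Δ=-1.0000, bond B=187.0265.
  t=1,j=1: stock 223.2000 → up 276.7680 (V=10.3753), down 160.7040 (V=50.6360). Price 16.7186; hedge Δ=-0.3469, bond B=94.1429.
  t=0,j=0: stock 180.0000 → up 223.2000 (V=16.7186), down 129.6000 (V=57.4265). Price 22.4158; hedge Δ=-0.4349, bond B=100.7003.
Self-financing check: at every node Δ·S+B equals the discounted successor values.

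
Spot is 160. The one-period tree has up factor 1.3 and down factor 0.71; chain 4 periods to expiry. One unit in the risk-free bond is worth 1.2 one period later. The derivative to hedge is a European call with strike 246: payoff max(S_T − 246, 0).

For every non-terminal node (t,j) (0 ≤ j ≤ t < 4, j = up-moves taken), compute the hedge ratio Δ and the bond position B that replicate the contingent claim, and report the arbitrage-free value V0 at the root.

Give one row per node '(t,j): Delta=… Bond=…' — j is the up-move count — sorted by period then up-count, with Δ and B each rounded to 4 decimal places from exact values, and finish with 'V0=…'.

No-arbitrage ⇒ martingale measure with p* = (R−d)/(u−d) = 0.8305.
Terminal values V(4,·): V(4,0)=0.0000, V(4,1)=0.0000, V(4,2)=0.0000, V(4,3)=3.5792, V(4,4)=210.9760
  t=3,j=0: stock 57.2658 → up 74.4455 (V=0.0000), down 40.6587 (V=0.0000). Price 0.0000; hedge Δ=0.0000, bond B=0.0000.
  t=3,j=1: stock 104.8528 → up 136.3086 (V=0.0000), down 74.4455 (V=0.0000). Price 0.0000; hedge Δ=0.0000, bond B=0.0000.
  t=3,j=2: stock 191.9840 → up 249.5792 (V=3.5792), down 136.3086 (V=0.0000). Price 2.4771; hedge Δ=0.0316, bond B=-3.5893.
  t=3,j=3: stock 351.5200 → up 456.9760 (V=210.9760), down 249.5792 (V=3.5792). Price 146.5200; hedge Δ=1.0000, bond B=-205.0000.
  t=2,j=0: stock 80.6560 → up 104.8528 (V=0.0000), down 57.2658 (V=0.0000). Price 0.0000; hedge Δ=0.0000, bond B=0.0000.
  t=2,j=1: stock 147.6800 → up 191.9840 (V=2.4771), down 104.8528 (V=0.0000). Price 1.7144; hedge Δ=0.0284, bond B=-2.4841.
  t=2,j=2: stock 270.4000 → up 351.5200 (V=146.5200), down 191.9840 (V=2.4771). Price 101.7550; hedge Δ=0.9029, bond B=-142.3855.
  t=1,j=0: stock 113.6000 → up 147.6800 (V=1.7144), down 80.6560 (V=0.0000). Price 1.1865; hedge Δ=0.0256, bond B=-1.7192.
  t=1,j=1: stock 208.0000 → up 270.4000 (V=101.7550), down 147.6800 (V=1.7144). Price 70.6658; hedge Δ=0.8152, bond B=-98.8945.
  t=0,j=0: stock 160.0000 → up 208.0000 (V=70.6658), down 113.6000 (V=1.1865). Price 49.0747; hedge Δ=0.7360, bond B=-68.6868.
The time-0 hedge costs 49.0747, which is the no-arbitrage price.

(0,0): Delta=0.7360 Bond=-68.6868
(1,0): Delta=0.0256 Bond=-1.7192
(1,1): Delta=0.8152 Bond=-98.8945
(2,0): Delta=0.0000 Bond=0.0000
(2,1): Delta=0.0284 Bond=-2.4841
(2,2): Delta=0.9029 Bond=-142.3855
(3,0): Delta=0.0000 Bond=0.0000
(3,1): Delta=0.0000 Bond=0.0000
(3,2): Delta=0.0316 Bond=-3.5893
(3,3): Delta=1.0000 Bond=-205.0000
V0=49.0747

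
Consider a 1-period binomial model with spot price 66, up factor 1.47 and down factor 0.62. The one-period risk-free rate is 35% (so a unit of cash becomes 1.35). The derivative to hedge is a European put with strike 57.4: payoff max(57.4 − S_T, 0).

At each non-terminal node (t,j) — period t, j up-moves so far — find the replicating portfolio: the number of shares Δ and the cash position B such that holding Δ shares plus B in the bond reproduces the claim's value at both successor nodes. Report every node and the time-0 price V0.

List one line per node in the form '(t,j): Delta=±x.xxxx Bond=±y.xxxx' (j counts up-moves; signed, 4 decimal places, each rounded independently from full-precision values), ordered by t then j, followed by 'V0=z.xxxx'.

(0,0): Delta=-0.2938 Bond=21.1116
V0=1.7234

No-arbitrage ⇒ martingale measure with p* = (R−d)/(u−d) = 0.8588.
Payoff layer (t=1): V(1,0)=16.4800, V(1,1)=0.0000
Node (0,0) S=66.0000: V=(p*·0.0000+(1−p*)·16.4800)/1.35=1.7234; Δ=(0.0000−16.4800)/(97.0200−40.9200)=-0.2938; B=V−Δ·S=21.1116
Each (Δ,B) replicates both successor values, so the strategy is self-financing and V0 is arbitrage-free.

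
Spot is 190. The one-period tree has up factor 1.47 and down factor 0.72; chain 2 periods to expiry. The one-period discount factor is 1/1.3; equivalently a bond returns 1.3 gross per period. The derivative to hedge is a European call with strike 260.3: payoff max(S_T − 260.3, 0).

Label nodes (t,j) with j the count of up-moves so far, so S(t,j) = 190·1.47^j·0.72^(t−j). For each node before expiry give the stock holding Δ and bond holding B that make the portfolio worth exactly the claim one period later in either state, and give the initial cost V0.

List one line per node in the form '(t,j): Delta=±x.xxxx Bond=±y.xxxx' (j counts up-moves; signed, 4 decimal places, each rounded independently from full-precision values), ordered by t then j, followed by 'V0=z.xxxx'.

The replicating-portfolio and risk-neutral prices coincide; use p* = (1.3−0.72)/(1.47−0.72) = 0.7733 for the latter.
At expiry t=2: V(2,0)=0.0000, V(2,1)=0.0000, V(2,2)=150.2710
  t=1,j=0: stock 136.8000 → up 201.0960 (V=0.0000), down 98.4960 (V=0.0000). Price 0.0000; hedge Δ=0.0000, bond B=0.0000.
  t=1,j=1: stock 279.3000 → up 410.5710 (V=150.2710), down 201.0960 (V=0.0000). Price 89.3920; hedge Δ=0.7174, bond B=-110.9694.
  t=0,j=0: stock 190.0000 → up 279.3000 (V=89.3920), down 136.8000 (V=0.0000). Price 53.1768; hedge Δ=0.6273, bond B=-66.0125.
Root portfolio cost Δ·190+B reproduces V0=53.1768.

(0,0): Delta=0.6273 Bond=-66.0125
(1,0): Delta=0.0000 Bond=0.0000
(1,1): Delta=0.7174 Bond=-110.9694
V0=53.1768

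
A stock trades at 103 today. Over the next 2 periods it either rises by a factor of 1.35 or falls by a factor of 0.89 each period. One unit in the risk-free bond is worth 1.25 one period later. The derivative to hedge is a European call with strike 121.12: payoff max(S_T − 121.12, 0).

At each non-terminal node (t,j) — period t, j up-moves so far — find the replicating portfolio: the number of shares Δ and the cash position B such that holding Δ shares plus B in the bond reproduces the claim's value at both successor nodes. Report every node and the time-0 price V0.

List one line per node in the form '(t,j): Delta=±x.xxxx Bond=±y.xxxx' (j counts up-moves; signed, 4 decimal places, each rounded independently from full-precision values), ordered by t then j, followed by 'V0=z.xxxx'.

Risk-neutral probability p* = (R−d)/(u−d) = (1.25−0.89)/(1.35−0.89) = 0.7826.
Terminal values V(2,·): V(2,0)=0.0000, V(2,1)=2.6345, V(2,2)=66.5975
(1,0): S=91.6700. Δ = (V_up−V_dn)/(S_up−S_dn) = (2.6345−0.0000)/(123.7545−81.5863) = 0.0625. V = [p*·2.6345 + (1−p*)·0.0000]/1.25 = 1.6494. B = V − Δ·S = -4.0777.
(1,1): S=139.0500. Δ = (V_up−V_dn)/(S_up−S_dn) = (66.5975−2.6345)/(187.7175−123.7545) = 1.0000. V = [p*·66.5975 + (1−p*)·2.6345]/1.25 = 42.1540. B = V − Δ·S = -96.8960.
(0,0): S=103.0000. Δ = (V_up−V_dn)/(S_up−S_dn) = (42.1540−1.6494)/(139.0500−91.6700) = 0.8549. V = [p*·42.1540 + (1−p*)·1.6494]/1.25 = 26.6789. B = V − Δ·S = -61.3745.
The time-0 hedge costs 26.6789, which is the no-arbitrage price.

(0,0): Delta=0.8549 Bond=-61.3745
(1,0): Delta=0.0625 Bond=-4.0777
(1,1): Delta=1.0000 Bond=-96.8960
V0=26.6789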